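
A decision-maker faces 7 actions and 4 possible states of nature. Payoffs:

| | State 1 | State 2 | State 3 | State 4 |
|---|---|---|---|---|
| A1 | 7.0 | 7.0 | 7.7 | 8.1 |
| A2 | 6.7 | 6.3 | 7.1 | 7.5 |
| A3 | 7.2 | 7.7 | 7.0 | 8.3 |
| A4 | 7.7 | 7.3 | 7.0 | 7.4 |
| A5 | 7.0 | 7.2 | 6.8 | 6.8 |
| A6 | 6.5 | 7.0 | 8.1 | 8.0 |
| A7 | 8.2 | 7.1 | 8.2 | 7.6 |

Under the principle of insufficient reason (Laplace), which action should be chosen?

A7

Row averages: A1=7.45, A2=6.9, A3=7.55, A4=7.35, A5=6.95, A6=7.4, A7=7.775
Highest average = 7.775 → A7.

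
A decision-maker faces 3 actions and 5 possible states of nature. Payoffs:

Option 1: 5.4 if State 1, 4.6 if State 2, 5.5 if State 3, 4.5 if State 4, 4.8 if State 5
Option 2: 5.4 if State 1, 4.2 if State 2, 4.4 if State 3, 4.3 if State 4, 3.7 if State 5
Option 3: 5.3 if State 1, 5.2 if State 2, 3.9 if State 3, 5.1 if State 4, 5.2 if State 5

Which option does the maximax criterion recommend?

Row maxima: Option 1=5.5, Option 2=5.4, Option 3=5.3
Best best-case = 5.5 → Option 1.

Option 1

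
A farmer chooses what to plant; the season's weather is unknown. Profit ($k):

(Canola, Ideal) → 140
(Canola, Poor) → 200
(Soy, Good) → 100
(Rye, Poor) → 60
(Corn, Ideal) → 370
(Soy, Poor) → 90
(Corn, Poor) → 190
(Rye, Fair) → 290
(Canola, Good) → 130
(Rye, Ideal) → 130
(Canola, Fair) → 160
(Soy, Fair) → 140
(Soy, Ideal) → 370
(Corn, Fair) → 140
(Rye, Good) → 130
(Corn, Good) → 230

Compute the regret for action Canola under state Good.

Best payoff under Good is 230.
Regret = 230 − 130 = 100.

100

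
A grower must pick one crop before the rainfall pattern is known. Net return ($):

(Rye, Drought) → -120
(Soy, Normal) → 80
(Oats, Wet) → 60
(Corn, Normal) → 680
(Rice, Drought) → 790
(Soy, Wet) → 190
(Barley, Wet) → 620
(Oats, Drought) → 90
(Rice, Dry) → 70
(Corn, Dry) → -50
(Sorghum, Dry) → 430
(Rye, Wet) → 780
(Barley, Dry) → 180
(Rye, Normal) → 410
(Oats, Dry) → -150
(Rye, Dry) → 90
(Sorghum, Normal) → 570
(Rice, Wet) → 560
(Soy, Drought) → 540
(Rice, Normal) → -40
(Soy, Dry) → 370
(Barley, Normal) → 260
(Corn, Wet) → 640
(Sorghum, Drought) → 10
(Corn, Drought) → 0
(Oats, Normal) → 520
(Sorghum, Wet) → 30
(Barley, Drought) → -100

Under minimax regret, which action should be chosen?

Soy

Column bests: Drought=790, Dry=430, Normal=680, Wet=780.
Sorghum regrets: 780, 0, 110, 750 → max 780
Oats regrets: 700, 580, 160, 720 → max 720
Corn regrets: 790, 480, 0, 140 → max 790
Rice regrets: 0, 360, 720, 220 → max 720
Barley regrets: 890, 250, 420, 160 → max 890
Rye regrets: 910, 340, 270, 0 → max 910
Soy regrets: 250, 60, 600, 590 → max 600
Smallest max regret = 600 → Soy.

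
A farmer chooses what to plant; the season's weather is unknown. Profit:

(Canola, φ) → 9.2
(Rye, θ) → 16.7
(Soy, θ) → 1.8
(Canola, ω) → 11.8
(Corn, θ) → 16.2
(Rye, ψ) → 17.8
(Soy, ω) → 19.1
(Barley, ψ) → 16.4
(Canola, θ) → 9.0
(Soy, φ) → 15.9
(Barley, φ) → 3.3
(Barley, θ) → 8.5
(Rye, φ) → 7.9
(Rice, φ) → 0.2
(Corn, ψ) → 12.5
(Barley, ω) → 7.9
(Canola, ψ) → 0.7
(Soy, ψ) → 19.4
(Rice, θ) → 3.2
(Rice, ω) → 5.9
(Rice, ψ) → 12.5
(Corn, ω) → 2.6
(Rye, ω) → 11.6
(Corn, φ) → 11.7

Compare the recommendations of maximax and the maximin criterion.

Row maxima: Rye=17.8, Corn=16.2, Rice=12.5, Canola=11.8, Soy=19.4, Barley=16.4
Best best-case = 19.4 → Soy.
Row minima: Rye=7.9, Corn=2.6, Rice=0.2, Canola=0.7, Soy=1.8, Barley=3.3
Best worst-case = 7.9 → Rye.

maximax → Soy; maximin → Rye (disagree)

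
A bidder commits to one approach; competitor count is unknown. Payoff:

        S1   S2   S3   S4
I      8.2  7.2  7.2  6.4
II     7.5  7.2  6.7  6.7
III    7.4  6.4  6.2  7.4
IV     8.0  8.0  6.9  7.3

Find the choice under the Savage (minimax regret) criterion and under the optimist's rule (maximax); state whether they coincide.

Column bests: S1=8.2, S2=8.0, S3=7.2, S4=7.4.
I regrets: 0.0, 0.8, 0.0, 1.0 → max 1.0
II regrets: 0.7, 0.8, 0.5, 0.7 → max 0.8
III regrets: 0.8, 1.6, 1.0, 0.0 → max 1.6
IV regrets: 0.2, 0.0, 0.3, 0.1 → max 0.3
Smallest max regret = 0.3 → IV.
Row maxima: I=8.2, II=7.5, III=7.4, IV=8.0
Best best-case = 8.2 → I.

minimax regret → IV; maximax → I (disagree)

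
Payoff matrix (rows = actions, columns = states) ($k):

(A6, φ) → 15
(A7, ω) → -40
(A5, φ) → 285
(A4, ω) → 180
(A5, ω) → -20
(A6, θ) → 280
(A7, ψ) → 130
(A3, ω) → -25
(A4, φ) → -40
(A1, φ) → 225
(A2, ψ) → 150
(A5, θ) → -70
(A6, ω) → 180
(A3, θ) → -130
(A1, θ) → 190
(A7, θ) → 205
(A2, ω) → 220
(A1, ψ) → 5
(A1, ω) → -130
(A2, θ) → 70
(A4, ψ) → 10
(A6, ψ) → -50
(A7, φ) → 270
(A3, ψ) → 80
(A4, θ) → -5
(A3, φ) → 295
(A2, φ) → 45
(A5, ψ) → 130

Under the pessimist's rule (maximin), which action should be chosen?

Row minima: A1=-130, A2=45, A3=-130, A4=-40, A5=-70, A6=-50, A7=-40
Best worst-case = 45 → A2.

A2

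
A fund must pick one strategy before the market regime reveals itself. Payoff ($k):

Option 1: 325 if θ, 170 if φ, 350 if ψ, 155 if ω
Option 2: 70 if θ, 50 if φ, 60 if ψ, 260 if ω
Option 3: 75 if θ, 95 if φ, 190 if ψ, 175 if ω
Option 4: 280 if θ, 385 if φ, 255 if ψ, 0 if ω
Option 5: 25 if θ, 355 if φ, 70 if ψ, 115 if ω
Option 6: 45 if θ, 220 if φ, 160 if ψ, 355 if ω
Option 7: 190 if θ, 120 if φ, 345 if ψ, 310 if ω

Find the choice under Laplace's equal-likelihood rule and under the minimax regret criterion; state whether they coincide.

Row averages: Option 1=250, Option 2=110, Option 3=133.75, Option 4=230, Option 5=141.25, Option 6=195, Option 7=241.25
Highest average = 250 → Option 1.
Column bests: θ=325, φ=385, ψ=350, ω=355.
Option 1 regrets: 0, 215, 0, 200 → max 215
Option 2 regrets: 255, 335, 290, 95 → max 335
Option 3 regrets: 250, 290, 160, 180 → max 290
Option 4 regrets: 45, 0, 95, 355 → max 355
Option 5 regrets: 300, 30, 280, 240 → max 300
Option 6 regrets: 280, 165, 190, 0 → max 280
Option 7 regrets: 135, 265, 5, 45 → max 265
Smallest max regret = 215 → Option 1.

laplace → Option 1; minimax regret → Option 1 (agree)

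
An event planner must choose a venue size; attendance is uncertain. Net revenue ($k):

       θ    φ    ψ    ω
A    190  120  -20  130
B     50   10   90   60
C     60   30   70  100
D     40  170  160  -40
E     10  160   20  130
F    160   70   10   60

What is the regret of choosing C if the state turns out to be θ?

130

Best payoff under θ is 190.
Regret = 190 − 60 = 130.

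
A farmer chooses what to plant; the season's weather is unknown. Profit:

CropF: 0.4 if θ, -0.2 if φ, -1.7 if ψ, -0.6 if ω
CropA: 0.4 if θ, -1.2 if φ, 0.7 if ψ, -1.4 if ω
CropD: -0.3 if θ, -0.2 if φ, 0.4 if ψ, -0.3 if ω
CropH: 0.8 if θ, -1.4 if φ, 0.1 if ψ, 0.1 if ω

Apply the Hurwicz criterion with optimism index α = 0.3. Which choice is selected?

CropD

CropF: 0.3·0.4 + 0.7·(-1.7) = -1.07
CropA: 0.3·0.7 + 0.7·(-1.4) = -0.77
CropD: 0.3·0.4 + 0.7·(-0.3) = -0.09
CropH: 0.3·0.8 + 0.7·(-1.4) = -0.74
Highest Hurwicz score = -0.09 → CropD.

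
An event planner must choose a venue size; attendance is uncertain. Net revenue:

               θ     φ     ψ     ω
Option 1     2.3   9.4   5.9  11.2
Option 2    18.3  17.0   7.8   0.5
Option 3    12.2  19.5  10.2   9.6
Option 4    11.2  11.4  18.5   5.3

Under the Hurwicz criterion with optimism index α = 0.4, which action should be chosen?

Option 3

Option 1: 0.4·11.2 + 0.6·2.3 = 5.86
Option 2: 0.4·18.3 + 0.6·0.5 = 7.62
Option 3: 0.4·19.5 + 0.6·9.6 = 13.56
Option 4: 0.4·18.5 + 0.6·5.3 = 10.58
Highest Hurwicz score = 13.56 → Option 3.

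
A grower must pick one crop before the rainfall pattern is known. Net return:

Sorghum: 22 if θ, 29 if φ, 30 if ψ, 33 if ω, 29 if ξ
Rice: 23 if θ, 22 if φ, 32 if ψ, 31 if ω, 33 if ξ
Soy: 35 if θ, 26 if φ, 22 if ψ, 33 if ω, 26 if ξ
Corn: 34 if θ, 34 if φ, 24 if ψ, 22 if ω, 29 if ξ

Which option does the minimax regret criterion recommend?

Soy

Column bests: θ=35, φ=34, ψ=32, ω=33, ξ=33.
Sorghum regrets: 13, 5, 2, 0, 4 → max 13
Rice regrets: 12, 12, 0, 2, 0 → max 12
Soy regrets: 0, 8, 10, 0, 7 → max 10
Corn regrets: 1, 0, 8, 11, 4 → max 11
Smallest max regret = 10 → Soy.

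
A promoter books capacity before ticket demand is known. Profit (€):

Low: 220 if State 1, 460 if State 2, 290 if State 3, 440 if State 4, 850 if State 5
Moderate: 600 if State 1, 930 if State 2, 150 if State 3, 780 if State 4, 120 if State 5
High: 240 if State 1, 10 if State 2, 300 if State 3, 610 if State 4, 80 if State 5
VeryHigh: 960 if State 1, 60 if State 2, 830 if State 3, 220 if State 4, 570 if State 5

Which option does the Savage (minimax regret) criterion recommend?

Column bests: State 1=960, State 2=930, State 3=830, State 4=780, State 5=850.
Low regrets: 740, 470, 540, 340, 0 → max 740
Moderate regrets: 360, 0, 680, 0, 730 → max 730
High regrets: 720, 920, 530, 170, 770 → max 920
VeryHigh regrets: 0, 870, 0, 560, 280 → max 870
Smallest max regret = 730 → Moderate.

Moderate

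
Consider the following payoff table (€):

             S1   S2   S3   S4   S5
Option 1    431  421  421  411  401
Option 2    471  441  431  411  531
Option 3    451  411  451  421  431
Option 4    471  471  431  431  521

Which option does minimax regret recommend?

Option 4

Column bests: S1=471, S2=471, S3=451, S4=431, S5=531.
Option 1 regrets: 40, 50, 30, 20, 130 → max 130
Option 2 regrets: 0, 30, 20, 20, 0 → max 30
Option 3 regrets: 20, 60, 0, 10, 100 → max 100
Option 4 regrets: 0, 0, 20, 0, 10 → max 20
Smallest max regret = 20 → Option 4.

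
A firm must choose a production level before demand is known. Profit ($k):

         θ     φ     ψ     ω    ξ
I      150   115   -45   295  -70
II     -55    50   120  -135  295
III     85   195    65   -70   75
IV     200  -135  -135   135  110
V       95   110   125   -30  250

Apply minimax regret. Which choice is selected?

Column bests: θ=200, φ=195, ψ=125, ω=295, ξ=295.
I regrets: 50, 80, 170, 0, 365 → max 365
II regrets: 255, 145, 5, 430, 0 → max 430
III regrets: 115, 0, 60, 365, 220 → max 365
IV regrets: 0, 330, 260, 160, 185 → max 330
V regrets: 105, 85, 0, 325, 45 → max 325
Smallest max regret = 325 → V.

V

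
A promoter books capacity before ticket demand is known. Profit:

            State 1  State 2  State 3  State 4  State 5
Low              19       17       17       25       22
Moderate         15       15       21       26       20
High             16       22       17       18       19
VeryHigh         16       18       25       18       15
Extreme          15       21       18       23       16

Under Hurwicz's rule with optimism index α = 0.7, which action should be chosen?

Low: 0.7·25 + 0.3·17 = 22.6
Moderate: 0.7·26 + 0.3·15 = 22.7
High: 0.7·22 + 0.3·16 = 20.2
VeryHigh: 0.7·25 + 0.3·15 = 22
Extreme: 0.7·23 + 0.3·15 = 20.6
Highest Hurwicz score = 22.7 → Moderate.

Moderate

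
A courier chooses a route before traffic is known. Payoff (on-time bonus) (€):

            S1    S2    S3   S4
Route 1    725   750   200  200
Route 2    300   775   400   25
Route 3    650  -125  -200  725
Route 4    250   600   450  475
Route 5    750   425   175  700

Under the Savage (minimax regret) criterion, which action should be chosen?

Column bests: S1=750, S2=775, S3=450, S4=725.
Route 1 regrets: 25, 25, 250, 525 → max 525
Route 2 regrets: 450, 0, 50, 700 → max 700
Route 3 regrets: 100, 900, 650, 0 → max 900
Route 4 regrets: 500, 175, 0, 250 → max 500
Route 5 regrets: 0, 350, 275, 25 → max 350
Smallest max regret = 350 → Route 5.

Route 5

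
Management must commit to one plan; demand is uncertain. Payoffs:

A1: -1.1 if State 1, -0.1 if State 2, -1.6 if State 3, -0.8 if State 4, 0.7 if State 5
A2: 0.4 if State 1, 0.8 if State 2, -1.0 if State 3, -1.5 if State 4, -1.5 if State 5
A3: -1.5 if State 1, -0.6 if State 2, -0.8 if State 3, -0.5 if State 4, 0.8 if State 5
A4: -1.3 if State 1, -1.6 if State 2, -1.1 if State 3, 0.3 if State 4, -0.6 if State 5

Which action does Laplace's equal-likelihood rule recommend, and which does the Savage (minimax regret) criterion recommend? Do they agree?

laplace → A3; minimax regret → A1 (disagree)

Row averages: A1=-0.58, A2=-0.56, A3=-0.52, A4=-0.86
Highest average = -0.52 → A3.
Column bests: State 1=0.4, State 2=0.8, State 3=-0.8, State 4=0.3, State 5=0.8.
A1 regrets: 1.5, 0.9, 0.8, 1.1, 0.1 → max 1.5
A2 regrets: 0.0, 0.0, 0.2, 1.8, 2.3 → max 2.3
A3 regrets: 1.9, 1.4, 0.0, 0.8, 0.0 → max 1.9
A4 regrets: 1.7, 2.4, 0.3, 0.0, 1.4 → max 2.4
Smallest max regret = 1.5 → A1.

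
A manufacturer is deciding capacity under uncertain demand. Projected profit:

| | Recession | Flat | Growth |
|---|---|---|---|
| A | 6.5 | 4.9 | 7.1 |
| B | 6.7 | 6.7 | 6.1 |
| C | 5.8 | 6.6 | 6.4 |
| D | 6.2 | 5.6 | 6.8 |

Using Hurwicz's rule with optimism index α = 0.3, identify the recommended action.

B

A: 0.3·7.1 + 0.7·4.9 = 5.56
B: 0.3·6.7 + 0.7·6.1 = 6.28
C: 0.3·6.6 + 0.7·5.8 = 6.04
D: 0.3·6.8 + 0.7·5.6 = 5.96
Highest Hurwicz score = 6.28 → B.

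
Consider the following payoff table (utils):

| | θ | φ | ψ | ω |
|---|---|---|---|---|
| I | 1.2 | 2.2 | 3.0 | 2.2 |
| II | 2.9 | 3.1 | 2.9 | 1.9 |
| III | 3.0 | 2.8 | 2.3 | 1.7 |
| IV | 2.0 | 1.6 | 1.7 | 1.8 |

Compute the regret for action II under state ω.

0.3

Best payoff under ω is 2.2.
Regret = 2.2 − 1.9 = 0.3.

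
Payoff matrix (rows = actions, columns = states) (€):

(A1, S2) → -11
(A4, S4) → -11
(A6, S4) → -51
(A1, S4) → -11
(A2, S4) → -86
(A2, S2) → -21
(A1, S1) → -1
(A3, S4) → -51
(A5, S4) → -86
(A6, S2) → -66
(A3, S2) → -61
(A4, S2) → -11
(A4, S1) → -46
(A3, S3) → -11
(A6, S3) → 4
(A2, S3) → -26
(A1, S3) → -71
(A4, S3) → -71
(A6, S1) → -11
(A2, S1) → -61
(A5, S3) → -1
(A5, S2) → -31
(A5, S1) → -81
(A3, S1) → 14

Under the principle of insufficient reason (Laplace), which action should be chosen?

Row averages: A1=-23.5, A2=-48.5, A3=-27.25, A4=-34.75, A5=-49.75, A6=-31
Highest average = -23.5 → A1.

A1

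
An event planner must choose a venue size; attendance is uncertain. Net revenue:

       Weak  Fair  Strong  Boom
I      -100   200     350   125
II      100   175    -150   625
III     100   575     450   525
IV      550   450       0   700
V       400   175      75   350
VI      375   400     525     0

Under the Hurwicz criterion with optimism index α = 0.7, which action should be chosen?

IV

I: 0.7·350 + 0.3·(-100) = 215
II: 0.7·625 + 0.3·(-150) = 392.5
III: 0.7·575 + 0.3·100 = 432.5
IV: 0.7·700 + 0.3·0 = 490
V: 0.7·400 + 0.3·75 = 302.5
VI: 0.7·525 + 0.3·0 = 367.5
Highest Hurwicz score = 490 → IV.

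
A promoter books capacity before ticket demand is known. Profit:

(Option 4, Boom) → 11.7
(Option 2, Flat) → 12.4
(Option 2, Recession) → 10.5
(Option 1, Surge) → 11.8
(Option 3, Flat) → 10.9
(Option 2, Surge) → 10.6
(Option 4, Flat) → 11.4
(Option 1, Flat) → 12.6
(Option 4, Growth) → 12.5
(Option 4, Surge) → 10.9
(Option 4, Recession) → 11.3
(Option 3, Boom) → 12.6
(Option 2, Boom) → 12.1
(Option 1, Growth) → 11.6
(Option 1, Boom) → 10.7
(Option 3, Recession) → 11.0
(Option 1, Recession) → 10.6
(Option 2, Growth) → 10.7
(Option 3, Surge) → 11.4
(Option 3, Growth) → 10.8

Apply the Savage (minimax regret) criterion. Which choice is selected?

Column bests: Recession=11.3, Flat=12.6, Growth=12.5, Boom=12.6, Surge=11.8.
Option 1 regrets: 0.7, 0.0, 0.9, 1.9, 0.0 → max 1.9
Option 2 regrets: 0.8, 0.2, 1.8, 0.5, 1.2 → max 1.8
Option 3 regrets: 0.3, 1.7, 1.7, 0.0, 0.4 → max 1.7
Option 4 regrets: 0.0, 1.2, 0.0, 0.9, 0.9 → max 1.2
Smallest max regret = 1.2 → Option 4.

Option 4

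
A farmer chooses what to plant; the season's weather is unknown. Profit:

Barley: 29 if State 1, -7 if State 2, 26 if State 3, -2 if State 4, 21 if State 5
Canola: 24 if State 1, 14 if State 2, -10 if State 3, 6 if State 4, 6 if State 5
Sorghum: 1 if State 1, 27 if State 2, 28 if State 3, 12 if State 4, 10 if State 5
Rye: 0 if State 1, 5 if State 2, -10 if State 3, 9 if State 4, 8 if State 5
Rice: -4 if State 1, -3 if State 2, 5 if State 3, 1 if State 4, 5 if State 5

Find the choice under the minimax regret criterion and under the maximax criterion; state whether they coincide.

minimax regret → Sorghum; maximax → Barley (disagree)

Column bests: State 1=29, State 2=27, State 3=28, State 4=12, State 5=21.
Barley regrets: 0, 34, 2, 14, 0 → max 34
Canola regrets: 5, 13, 38, 6, 15 → max 38
Sorghum regrets: 28, 0, 0, 0, 11 → max 28
Rye regrets: 29, 22, 38, 3, 13 → max 38
Rice regrets: 33, 30, 23, 11, 16 → max 33
Smallest max regret = 28 → Sorghum.
Row maxima: Barley=29, Canola=24, Sorghum=28, Rye=9, Rice=5
Best best-case = 29 → Barley.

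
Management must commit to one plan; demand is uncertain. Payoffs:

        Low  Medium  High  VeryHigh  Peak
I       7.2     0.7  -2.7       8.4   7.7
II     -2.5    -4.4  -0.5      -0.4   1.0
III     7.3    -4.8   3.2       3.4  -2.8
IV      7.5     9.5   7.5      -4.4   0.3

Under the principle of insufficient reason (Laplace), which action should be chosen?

I

Row averages: I=4.26, II=-1.36, III=1.26, IV=4.08
Highest average = 4.26 → I.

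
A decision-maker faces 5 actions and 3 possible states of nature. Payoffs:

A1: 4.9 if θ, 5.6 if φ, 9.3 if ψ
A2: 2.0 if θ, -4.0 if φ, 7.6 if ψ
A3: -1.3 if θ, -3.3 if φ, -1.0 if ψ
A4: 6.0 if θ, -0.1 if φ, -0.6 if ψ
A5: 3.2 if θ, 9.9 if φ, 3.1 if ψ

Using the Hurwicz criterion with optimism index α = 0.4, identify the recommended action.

A1: 0.4·9.3 + 0.6·4.9 = 6.66
A2: 0.4·7.6 + 0.6·(-4.0) = 0.64
A3: 0.4·(-1.0) + 0.6·(-3.3) = -2.38
A4: 0.4·6.0 + 0.6·(-0.6) = 2.04
A5: 0.4·9.9 + 0.6·3.1 = 5.82
Highest Hurwicz score = 6.66 → A1.

A1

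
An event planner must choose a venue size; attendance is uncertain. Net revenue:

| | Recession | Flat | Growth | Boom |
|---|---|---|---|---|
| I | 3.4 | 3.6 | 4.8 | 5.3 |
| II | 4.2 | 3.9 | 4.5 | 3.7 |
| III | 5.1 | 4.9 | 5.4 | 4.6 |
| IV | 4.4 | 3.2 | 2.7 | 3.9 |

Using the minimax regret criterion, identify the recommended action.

Column bests: Recession=5.1, Flat=4.9, Growth=5.4, Boom=5.3.
I regrets: 1.7, 1.3, 0.6, 0.0 → max 1.7
II regrets: 0.9, 1.0, 0.9, 1.6 → max 1.6
III regrets: 0.0, 0.0, 0.0, 0.7 → max 0.7
IV regrets: 0.7, 1.7, 2.7, 1.4 → max 2.7
Smallest max regret = 0.7 → III.

III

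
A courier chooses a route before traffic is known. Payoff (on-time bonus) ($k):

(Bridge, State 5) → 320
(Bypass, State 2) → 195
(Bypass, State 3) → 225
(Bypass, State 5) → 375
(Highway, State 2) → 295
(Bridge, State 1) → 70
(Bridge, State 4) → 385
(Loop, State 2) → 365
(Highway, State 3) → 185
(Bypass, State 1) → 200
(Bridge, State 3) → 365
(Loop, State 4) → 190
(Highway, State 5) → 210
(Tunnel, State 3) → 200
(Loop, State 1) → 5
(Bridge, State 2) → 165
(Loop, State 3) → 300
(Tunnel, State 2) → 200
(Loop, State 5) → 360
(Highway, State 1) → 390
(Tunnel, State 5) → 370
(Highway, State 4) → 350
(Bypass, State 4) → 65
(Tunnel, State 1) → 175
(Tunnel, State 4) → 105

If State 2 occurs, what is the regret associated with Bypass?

170

Best payoff under State 2 is 365.
Regret = 365 − 195 = 170.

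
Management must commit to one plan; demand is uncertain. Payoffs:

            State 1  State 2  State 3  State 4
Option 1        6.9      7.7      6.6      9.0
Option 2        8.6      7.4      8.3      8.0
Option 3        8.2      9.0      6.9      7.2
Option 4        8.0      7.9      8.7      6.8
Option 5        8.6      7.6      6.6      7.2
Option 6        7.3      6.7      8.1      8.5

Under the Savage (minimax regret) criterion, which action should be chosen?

Option 2

Column bests: State 1=8.6, State 2=9.0, State 3=8.7, State 4=9.0.
Option 1 regrets: 1.7, 1.3, 2.1, 0.0 → max 2.1
Option 2 regrets: 0.0, 1.6, 0.4, 1.0 → max 1.6
Option 3 regrets: 0.4, 0.0, 1.8, 1.8 → max 1.8
Option 4 regrets: 0.6, 1.1, 0.0, 2.2 → max 2.2
Option 5 regrets: 0.0, 1.4, 2.1, 1.8 → max 2.1
Option 6 regrets: 1.3, 2.3, 0.6, 0.5 → max 2.3
Smallest max regret = 1.6 → Option 2.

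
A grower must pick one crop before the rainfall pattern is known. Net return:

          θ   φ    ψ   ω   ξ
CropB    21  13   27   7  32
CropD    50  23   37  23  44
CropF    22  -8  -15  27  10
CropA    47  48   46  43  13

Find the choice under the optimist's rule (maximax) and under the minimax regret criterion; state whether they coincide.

maximax → CropD; minimax regret → CropD (agree)

Row maxima: CropB=32, CropD=50, CropF=27, CropA=48
Best best-case = 50 → CropD.
Column bests: θ=50, φ=48, ψ=46, ω=43, ξ=44.
CropB regrets: 29, 35, 19, 36, 12 → max 36
CropD regrets: 0, 25, 9, 20, 0 → max 25
CropF regrets: 28, 56, 61, 16, 34 → max 61
CropA regrets: 3, 0, 0, 0, 31 → max 31
Smallest max regret = 25 → CropD.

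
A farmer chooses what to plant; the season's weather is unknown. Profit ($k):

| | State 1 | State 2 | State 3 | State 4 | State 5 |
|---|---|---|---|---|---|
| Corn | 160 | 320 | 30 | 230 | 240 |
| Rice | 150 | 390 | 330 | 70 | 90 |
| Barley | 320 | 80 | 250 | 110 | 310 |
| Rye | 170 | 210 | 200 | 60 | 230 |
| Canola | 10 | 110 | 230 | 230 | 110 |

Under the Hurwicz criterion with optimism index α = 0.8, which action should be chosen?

Rice

Corn: 0.8·320 + 0.2·30 = 262
Rice: 0.8·390 + 0.2·70 = 326
Barley: 0.8·320 + 0.2·80 = 272
Rye: 0.8·230 + 0.2·60 = 196
Canola: 0.8·230 + 0.2·10 = 186
Highest Hurwicz score = 326 → Rice.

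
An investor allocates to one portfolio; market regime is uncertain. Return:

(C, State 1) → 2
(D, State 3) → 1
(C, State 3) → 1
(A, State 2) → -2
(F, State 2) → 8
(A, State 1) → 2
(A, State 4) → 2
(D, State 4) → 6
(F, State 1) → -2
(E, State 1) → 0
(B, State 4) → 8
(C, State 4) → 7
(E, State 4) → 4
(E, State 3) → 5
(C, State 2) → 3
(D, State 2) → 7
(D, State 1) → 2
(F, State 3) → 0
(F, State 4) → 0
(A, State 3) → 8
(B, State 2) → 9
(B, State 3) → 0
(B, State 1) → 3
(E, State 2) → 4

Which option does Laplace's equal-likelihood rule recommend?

Row averages: A=2.5, B=5, C=3.25, D=4, E=3.25, F=1.5
Highest average = 5 → B.

B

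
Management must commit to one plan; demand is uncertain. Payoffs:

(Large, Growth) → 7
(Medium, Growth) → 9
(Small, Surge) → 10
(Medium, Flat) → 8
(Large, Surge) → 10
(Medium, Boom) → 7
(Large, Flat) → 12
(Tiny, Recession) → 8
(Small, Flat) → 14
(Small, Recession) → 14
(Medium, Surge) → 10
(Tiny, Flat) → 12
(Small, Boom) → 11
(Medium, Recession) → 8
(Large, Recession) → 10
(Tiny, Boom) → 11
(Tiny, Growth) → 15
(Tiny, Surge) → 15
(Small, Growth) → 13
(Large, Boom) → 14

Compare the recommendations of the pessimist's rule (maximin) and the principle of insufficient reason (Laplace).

maximin → Small; laplace → Small (agree)

Row minima: Tiny=8, Small=10, Medium=7, Large=7
Best worst-case = 10 → Small.
Row averages: Tiny=12.2, Small=12.4, Medium=8.4, Large=10.6
Highest average = 12.4 → Small.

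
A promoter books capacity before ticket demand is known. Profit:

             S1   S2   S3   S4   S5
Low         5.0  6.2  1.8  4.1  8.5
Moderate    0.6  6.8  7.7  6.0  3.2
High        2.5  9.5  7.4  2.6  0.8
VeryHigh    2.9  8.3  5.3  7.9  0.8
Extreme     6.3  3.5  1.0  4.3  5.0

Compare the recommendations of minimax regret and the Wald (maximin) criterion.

minimax regret → Moderate; maximin → Low (disagree)

Column bests: S1=6.3, S2=9.5, S3=7.7, S4=7.9, S5=8.5.
Low regrets: 1.3, 3.3, 5.9, 3.8, 0.0 → max 5.9
Moderate regrets: 5.7, 2.7, 0.0, 1.9, 5.3 → max 5.7
High regrets: 3.8, 0.0, 0.3, 5.3, 7.7 → max 7.7
VeryHigh regrets: 3.4, 1.2, 2.4, 0.0, 7.7 → max 7.7
Extreme regrets: 0.0, 6.0, 6.7, 3.6, 3.5 → max 6.7
Smallest max regret = 5.7 → Moderate.
Row minima: Low=1.8, Moderate=0.6, High=0.8, VeryHigh=0.8, Extreme=1.0
Best worst-case = 1.8 → Low.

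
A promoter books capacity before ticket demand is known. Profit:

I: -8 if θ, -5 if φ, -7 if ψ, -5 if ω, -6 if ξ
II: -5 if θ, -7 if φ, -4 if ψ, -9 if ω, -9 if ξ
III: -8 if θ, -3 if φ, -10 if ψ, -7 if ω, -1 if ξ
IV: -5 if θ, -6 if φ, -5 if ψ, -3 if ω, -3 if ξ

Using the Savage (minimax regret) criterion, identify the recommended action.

Column bests: θ=-5, φ=-3, ψ=-4, ω=-3, ξ=-1.
I regrets: 3, 2, 3, 2, 5 → max 5
II regrets: 0, 4, 0, 6, 8 → max 8
III regrets: 3, 0, 6, 4, 0 → max 6
IV regrets: 0, 3, 1, 0, 2 → max 3
Smallest max regret = 3 → IV.

IV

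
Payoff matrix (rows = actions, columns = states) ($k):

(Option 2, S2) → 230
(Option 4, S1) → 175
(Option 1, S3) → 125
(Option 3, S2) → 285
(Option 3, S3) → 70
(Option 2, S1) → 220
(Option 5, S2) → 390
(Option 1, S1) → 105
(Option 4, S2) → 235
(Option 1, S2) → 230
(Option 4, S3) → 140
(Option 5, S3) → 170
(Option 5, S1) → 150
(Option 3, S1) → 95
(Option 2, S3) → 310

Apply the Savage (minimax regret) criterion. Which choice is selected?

Option 5

Column bests: S1=220, S2=390, S3=310.
Option 1 regrets: 115, 160, 185 → max 185
Option 2 regrets: 0, 160, 0 → max 160
Option 3 regrets: 125, 105, 240 → max 240
Option 4 regrets: 45, 155, 170 → max 170
Option 5 regrets: 70, 0, 140 → max 140
Smallest max regret = 140 → Option 5.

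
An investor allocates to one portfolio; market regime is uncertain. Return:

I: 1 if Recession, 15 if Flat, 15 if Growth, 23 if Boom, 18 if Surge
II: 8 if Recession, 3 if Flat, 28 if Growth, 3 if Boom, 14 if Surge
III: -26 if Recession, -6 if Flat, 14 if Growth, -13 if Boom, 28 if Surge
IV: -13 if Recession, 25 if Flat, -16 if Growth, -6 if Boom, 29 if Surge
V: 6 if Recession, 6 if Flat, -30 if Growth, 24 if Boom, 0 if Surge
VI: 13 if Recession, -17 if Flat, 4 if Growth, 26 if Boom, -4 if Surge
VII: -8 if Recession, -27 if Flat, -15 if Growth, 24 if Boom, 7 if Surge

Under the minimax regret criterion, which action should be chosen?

I

Column bests: Recession=13, Flat=25, Growth=28, Boom=26, Surge=29.
I regrets: 12, 10, 13, 3, 11 → max 13
II regrets: 5, 22, 0, 23, 15 → max 23
III regrets: 39, 31, 14, 39, 1 → max 39
IV regrets: 26, 0, 44, 32, 0 → max 44
V regrets: 7, 19, 58, 2, 29 → max 58
VI regrets: 0, 42, 24, 0, 33 → max 42
VII regrets: 21, 52, 43, 2, 22 → max 52
Smallest max regret = 13 → I.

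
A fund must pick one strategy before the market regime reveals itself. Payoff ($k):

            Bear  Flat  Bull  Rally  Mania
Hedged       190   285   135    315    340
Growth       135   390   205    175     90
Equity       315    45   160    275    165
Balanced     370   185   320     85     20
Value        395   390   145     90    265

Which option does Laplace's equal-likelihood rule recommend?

Value

Row averages: Hedged=253, Growth=199, Equity=192, Balanced=196, Value=257
Highest average = 257 → Value.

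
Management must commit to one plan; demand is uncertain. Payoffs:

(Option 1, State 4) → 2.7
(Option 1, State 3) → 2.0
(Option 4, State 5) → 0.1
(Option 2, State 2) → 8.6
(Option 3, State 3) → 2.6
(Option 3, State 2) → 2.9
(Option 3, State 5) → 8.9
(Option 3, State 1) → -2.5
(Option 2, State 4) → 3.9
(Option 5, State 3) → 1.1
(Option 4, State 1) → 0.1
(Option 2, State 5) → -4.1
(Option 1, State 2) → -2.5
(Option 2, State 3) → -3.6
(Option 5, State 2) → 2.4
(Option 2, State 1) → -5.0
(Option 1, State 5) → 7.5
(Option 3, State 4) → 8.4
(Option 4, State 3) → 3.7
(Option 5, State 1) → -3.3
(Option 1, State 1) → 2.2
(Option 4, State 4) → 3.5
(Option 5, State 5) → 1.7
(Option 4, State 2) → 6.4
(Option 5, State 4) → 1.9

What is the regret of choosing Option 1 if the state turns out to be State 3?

1.7

Best payoff under State 3 is 3.7.
Regret = 3.7 − 2.0 = 1.7.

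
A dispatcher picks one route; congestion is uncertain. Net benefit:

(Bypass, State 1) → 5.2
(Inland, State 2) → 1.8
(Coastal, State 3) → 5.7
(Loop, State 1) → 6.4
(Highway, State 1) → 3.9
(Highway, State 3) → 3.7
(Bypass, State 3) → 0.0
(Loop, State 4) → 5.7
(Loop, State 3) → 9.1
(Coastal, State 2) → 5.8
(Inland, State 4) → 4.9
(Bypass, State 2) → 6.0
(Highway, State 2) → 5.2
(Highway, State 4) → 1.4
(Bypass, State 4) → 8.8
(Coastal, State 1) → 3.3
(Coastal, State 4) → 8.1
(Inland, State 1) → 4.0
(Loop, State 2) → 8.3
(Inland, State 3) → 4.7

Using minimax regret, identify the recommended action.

Loop

Column bests: State 1=6.4, State 2=8.3, State 3=9.1, State 4=8.8.
Bypass regrets: 1.2, 2.3, 9.1, 0.0 → max 9.1
Loop regrets: 0.0, 0.0, 0.0, 3.1 → max 3.1
Highway regrets: 2.5, 3.1, 5.4, 7.4 → max 7.4
Inland regrets: 2.4, 6.5, 4.4, 3.9 → max 6.5
Coastal regrets: 3.1, 2.5, 3.4, 0.7 → max 3.4
Smallest max regret = 3.1 → Loop.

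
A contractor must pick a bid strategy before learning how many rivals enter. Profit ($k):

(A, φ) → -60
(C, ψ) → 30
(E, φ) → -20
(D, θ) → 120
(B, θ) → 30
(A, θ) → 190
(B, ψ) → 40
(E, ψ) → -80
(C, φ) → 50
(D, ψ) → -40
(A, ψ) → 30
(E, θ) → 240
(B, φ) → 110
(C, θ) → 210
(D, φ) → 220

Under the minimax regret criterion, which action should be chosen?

Column bests: θ=240, φ=220, ψ=40.
A regrets: 50, 280, 10 → max 280
B regrets: 210, 110, 0 → max 210
C regrets: 30, 170, 10 → max 170
D regrets: 120, 0, 80 → max 120
E regrets: 0, 240, 120 → max 240
Smallest max regret = 120 → D.

D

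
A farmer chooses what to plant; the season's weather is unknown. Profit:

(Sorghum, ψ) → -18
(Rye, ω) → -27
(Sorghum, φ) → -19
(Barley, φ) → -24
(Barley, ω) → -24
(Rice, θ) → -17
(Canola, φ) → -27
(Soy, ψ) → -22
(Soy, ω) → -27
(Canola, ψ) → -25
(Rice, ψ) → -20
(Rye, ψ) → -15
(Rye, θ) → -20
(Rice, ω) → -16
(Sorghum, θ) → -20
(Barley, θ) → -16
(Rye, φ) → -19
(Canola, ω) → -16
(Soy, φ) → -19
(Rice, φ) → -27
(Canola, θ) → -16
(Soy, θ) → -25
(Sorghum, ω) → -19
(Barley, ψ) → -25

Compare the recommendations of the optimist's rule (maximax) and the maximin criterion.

maximax → Rye; maximin → Sorghum (disagree)

Row maxima: Rice=-16, Soy=-19, Sorghum=-18, Canola=-16, Rye=-15, Barley=-16
Best best-case = -15 → Rye.
Row minima: Rice=-27, Soy=-27, Sorghum=-20, Canola=-27, Rye=-27, Barley=-25
Best worst-case = -20 → Sorghum.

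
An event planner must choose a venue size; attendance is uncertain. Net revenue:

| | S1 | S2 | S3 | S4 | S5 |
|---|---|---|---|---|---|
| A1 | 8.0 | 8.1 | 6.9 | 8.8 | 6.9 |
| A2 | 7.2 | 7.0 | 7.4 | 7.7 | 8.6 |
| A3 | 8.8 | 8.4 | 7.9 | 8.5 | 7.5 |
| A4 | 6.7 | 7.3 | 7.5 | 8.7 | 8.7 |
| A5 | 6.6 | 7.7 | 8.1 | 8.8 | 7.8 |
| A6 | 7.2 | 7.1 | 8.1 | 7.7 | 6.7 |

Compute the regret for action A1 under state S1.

Best payoff under S1 is 8.8.
Regret = 8.8 − 8.0 = 0.8.

0.8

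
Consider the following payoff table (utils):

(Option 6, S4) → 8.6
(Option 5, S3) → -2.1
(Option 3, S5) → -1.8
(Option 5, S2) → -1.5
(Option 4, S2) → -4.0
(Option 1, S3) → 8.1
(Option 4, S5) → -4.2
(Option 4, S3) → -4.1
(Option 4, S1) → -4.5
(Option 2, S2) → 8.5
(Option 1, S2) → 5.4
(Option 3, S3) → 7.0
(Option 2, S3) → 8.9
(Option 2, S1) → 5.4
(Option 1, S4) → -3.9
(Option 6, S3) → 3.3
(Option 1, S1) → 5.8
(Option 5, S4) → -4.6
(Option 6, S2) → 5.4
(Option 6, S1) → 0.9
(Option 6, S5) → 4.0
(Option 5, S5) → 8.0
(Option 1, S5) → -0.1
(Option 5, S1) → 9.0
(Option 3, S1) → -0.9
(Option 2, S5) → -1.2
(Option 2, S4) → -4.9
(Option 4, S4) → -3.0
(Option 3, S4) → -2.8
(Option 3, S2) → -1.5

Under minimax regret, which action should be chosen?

Column bests: S1=9.0, S2=8.5, S3=8.9, S4=8.6, S5=8.0.
Option 1 regrets: 3.2, 3.1, 0.8, 12.5, 8.1 → max 12.5
Option 2 regrets: 3.6, 0.0, 0.0, 13.5, 9.2 → max 13.5
Option 3 regrets: 9.9, 10.0, 1.9, 11.4, 9.8 → max 11.4
Option 4 regrets: 13.5, 12.5, 13.0, 11.6, 12.2 → max 13.5
Option 5 regrets: 0.0, 10.0, 11.0, 13.2, 0.0 → max 13.2
Option 6 regrets: 8.1, 3.1, 5.6, 0.0, 4.0 → max 8.1
Smallest max regret = 8.1 → Option 6.

Option 6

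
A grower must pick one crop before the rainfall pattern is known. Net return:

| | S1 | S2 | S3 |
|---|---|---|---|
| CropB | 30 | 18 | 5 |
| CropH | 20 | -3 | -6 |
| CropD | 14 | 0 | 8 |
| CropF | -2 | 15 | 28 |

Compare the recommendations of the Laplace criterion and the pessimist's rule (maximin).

laplace → CropB; maximin → CropB (agree)

Row averages: CropB=53/3, CropH=11/3, CropD=22/3, CropF=41/3
Highest average = 53/3 → CropB.
Row minima: CropB=5, CropH=-6, CropD=0, CropF=-2
Best worst-case = 5 → CropB.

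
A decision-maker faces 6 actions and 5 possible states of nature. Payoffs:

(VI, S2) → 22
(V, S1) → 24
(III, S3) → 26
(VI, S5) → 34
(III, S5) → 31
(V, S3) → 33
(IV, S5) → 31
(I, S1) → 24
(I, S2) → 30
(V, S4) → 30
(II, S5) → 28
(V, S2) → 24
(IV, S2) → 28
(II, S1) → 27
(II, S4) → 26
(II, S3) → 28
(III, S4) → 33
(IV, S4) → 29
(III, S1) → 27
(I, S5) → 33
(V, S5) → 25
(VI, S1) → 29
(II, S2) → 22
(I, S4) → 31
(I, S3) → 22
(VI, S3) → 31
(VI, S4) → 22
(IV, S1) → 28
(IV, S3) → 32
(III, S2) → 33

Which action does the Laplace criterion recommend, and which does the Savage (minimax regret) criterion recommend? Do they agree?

laplace → III; minimax regret → IV (disagree)

Row averages: I=28, II=26.2, III=30, IV=29.6, V=27.2, VI=27.6
Highest average = 30 → III.
Column bests: S1=29, S2=33, S3=33, S4=33, S5=34.
I regrets: 5, 3, 11, 2, 1 → max 11
II regrets: 2, 11, 5, 7, 6 → max 11
III regrets: 2, 0, 7, 0, 3 → max 7
IV regrets: 1, 5, 1, 4, 3 → max 5
V regrets: 5, 9, 0, 3, 9 → max 9
VI regrets: 0, 11, 2, 11, 0 → max 11
Smallest max regret = 5 → IV.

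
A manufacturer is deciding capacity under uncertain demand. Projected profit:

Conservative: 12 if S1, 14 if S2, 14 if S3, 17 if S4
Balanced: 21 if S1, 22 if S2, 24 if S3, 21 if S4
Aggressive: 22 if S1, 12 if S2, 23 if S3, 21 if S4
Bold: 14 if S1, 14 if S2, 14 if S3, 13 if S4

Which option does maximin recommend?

Balanced

Row minima: Conservative=12, Balanced=21, Aggressive=12, Bold=13
Best worst-case = 21 → Balanced.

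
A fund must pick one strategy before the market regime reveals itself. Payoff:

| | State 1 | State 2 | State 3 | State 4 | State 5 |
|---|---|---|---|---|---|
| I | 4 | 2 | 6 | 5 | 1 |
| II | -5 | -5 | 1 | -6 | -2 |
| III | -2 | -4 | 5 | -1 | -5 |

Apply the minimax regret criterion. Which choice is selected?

Column bests: State 1=4, State 2=2, State 3=6, State 4=5, State 5=1.
I regrets: 0, 0, 0, 0, 0 → max 0
II regrets: 9, 7, 5, 11, 3 → max 11
III regrets: 6, 6, 1, 6, 6 → max 6
Smallest max regret = 0 → I.

I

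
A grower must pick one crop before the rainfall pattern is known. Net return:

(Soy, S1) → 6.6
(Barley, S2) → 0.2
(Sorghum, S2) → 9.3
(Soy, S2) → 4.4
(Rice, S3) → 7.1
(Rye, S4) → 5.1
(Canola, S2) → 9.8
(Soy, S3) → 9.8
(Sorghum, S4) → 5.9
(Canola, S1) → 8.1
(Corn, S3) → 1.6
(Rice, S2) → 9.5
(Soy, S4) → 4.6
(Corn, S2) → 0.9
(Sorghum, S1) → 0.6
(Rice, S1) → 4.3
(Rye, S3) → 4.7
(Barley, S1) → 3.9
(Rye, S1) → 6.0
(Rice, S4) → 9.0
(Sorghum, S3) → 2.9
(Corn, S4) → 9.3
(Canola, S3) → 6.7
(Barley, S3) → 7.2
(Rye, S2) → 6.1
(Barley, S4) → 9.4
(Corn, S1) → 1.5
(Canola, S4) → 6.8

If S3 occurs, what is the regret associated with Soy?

0.0

Best payoff under S3 is 9.8.
Regret = 9.8 − 9.8 = 0.0.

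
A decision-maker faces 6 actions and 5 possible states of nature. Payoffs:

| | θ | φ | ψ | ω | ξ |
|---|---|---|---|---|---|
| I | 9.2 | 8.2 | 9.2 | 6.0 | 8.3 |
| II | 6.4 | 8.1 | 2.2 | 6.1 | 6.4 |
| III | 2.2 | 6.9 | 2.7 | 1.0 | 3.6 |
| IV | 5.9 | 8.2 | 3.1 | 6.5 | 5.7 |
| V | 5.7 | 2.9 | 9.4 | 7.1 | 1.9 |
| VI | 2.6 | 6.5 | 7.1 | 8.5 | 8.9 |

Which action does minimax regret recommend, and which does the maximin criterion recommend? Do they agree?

minimax regret → I; maximin → I (agree)

Column bests: θ=9.2, φ=8.2, ψ=9.4, ω=8.5, ξ=8.9.
I regrets: 0.0, 0.0, 0.2, 2.5, 0.6 → max 2.5
II regrets: 2.8, 0.1, 7.2, 2.4, 2.5 → max 7.2
III regrets: 7.0, 1.3, 6.7, 7.5, 5.3 → max 7.5
IV regrets: 3.3, 0.0, 6.3, 2.0, 3.2 → max 6.3
V regrets: 3.5, 5.3, 0.0, 1.4, 7.0 → max 7.0
VI regrets: 6.6, 1.7, 2.3, 0.0, 0.0 → max 6.6
Smallest max regret = 2.5 → I.
Row minima: I=6.0, II=2.2, III=1.0, IV=3.1, V=1.9, VI=2.6
Best worst-case = 6.0 → I.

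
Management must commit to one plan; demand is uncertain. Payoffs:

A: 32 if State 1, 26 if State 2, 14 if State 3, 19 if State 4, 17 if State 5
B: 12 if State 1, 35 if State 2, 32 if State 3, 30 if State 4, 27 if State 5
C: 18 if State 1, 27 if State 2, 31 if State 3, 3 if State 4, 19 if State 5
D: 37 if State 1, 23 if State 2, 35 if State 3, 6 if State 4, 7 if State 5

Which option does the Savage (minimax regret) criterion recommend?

Column bests: State 1=37, State 2=35, State 3=35, State 4=30, State 5=27.
A regrets: 5, 9, 21, 11, 10 → max 21
B regrets: 25, 0, 3, 0, 0 → max 25
C regrets: 19, 8, 4, 27, 8 → max 27
D regrets: 0, 12, 0, 24, 20 → max 24
Smallest max regret = 21 → A.

A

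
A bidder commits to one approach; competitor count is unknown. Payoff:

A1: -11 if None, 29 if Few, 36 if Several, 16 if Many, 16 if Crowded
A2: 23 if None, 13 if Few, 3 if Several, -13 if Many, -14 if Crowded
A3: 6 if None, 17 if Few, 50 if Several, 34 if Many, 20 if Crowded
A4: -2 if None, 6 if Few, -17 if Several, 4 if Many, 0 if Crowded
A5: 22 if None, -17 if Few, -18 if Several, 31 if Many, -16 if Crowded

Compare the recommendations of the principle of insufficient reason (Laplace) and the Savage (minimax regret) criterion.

Row averages: A1=17.2, A2=2.4, A3=25.4, A4=-1.8, A5=0.4
Highest average = 25.4 → A3.
Column bests: None=23, Few=29, Several=50, Many=34, Crowded=20.
A1 regrets: 34, 0, 14, 18, 4 → max 34
A2 regrets: 0, 16, 47, 47, 34 → max 47
A3 regrets: 17, 12, 0, 0, 0 → max 17
A4 regrets: 25, 23, 67, 30, 20 → max 67
A5 regrets: 1, 46, 68, 3, 36 → max 68
Smallest max regret = 17 → A3.

laplace → A3; minimax regret → A3 (agree)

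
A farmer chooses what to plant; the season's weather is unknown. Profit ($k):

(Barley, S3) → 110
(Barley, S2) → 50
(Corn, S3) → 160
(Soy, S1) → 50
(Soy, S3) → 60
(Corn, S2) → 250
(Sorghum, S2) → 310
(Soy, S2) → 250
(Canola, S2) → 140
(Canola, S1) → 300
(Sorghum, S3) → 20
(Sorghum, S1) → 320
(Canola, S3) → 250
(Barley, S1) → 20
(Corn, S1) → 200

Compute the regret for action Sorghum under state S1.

Best payoff under S1 is 320.
Regret = 320 − 320 = 0.

0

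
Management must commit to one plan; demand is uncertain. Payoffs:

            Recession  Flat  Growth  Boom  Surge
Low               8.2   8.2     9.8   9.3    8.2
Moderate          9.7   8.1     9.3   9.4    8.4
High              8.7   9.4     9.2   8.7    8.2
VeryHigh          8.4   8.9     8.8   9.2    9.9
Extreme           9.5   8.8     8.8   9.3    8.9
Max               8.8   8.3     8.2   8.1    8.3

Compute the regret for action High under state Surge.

Best payoff under Surge is 9.9.
Regret = 9.9 − 8.2 = 1.7.

1.7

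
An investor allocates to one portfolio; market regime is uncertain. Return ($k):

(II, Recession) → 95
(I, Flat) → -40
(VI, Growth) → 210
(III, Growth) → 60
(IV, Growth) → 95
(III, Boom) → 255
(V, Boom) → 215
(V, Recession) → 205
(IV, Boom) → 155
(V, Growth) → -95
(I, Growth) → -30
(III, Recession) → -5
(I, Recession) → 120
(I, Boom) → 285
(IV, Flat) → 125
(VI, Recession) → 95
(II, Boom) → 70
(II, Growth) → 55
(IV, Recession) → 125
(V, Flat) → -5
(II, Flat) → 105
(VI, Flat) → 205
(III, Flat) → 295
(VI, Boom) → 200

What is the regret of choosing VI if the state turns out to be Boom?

85

Best payoff under Boom is 285.
Regret = 285 − 200 = 85.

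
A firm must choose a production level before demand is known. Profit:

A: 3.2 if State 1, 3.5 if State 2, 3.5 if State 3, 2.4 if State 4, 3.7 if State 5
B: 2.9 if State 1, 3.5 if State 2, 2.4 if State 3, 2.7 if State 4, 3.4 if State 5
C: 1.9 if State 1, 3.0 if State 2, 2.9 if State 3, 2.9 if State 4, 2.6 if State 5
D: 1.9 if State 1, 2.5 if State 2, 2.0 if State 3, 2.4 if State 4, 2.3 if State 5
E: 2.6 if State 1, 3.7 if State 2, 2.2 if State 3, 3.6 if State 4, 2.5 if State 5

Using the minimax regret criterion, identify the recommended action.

Column bests: State 1=3.2, State 2=3.7, State 3=3.5, State 4=3.6, State 5=3.7.
A regrets: 0.0, 0.2, 0.0, 1.2, 0.0 → max 1.2
B regrets: 0.3, 0.2, 1.1, 0.9, 0.3 → max 1.1
C regrets: 1.3, 0.7, 0.6, 0.7, 1.1 → max 1.3
D regrets: 1.3, 1.2, 1.5, 1.2, 1.4 → max 1.5
E regrets: 0.6, 0.0, 1.3, 0.0, 1.2 → max 1.3
Smallest max regret = 1.1 → B.

B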